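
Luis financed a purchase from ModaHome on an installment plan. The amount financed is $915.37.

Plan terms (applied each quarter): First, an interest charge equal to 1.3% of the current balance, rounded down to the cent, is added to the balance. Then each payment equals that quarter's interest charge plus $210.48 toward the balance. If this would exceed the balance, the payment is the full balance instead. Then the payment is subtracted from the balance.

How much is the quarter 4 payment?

Quarter 1: opening $915.37; interest $11.89 → $927.26; payment $222.37; balance $704.89
Quarter 2: opening $704.89; interest $9.16 → $714.05; payment $219.64; balance $494.41
Quarter 3: opening $494.41; interest $6.42 → $500.83; payment $216.90; balance $283.93
Quarter 4: opening $283.93; interest $3.69 → $287.62; payment $214.17; balance $73.45

$214.17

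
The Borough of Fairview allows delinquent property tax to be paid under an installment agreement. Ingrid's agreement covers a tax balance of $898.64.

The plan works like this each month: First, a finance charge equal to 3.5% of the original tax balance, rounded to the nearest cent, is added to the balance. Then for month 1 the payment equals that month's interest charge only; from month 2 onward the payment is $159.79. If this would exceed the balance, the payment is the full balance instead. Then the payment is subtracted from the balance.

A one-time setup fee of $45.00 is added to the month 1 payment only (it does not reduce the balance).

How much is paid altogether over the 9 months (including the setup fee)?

$1,226.69

Month 1: opening $898.64; interest $31.45 → $930.09; payment $31.45 (+ $45.00 fee); balance $898.64
Month 2: opening $898.64; interest $31.45 → $930.09; payment $159.79; balance $770.30
Month 3: opening $770.30; interest $31.45 → $801.75; payment $159.79; balance $641.96
Month 4: opening $641.96; interest $31.45 → $673.41; payment $159.79; balance $513.62
Month 5: opening $513.62; interest $31.45 → $545.07; payment $159.79; balance $385.28
Month 6: opening $385.28; interest $31.45 → $416.73; payment $159.79; balance $256.94
Month 7: opening $256.94; interest $31.45 → $288.39; payment $159.79; balance $128.60
Month 8: opening $128.60; interest $31.45 → $160.05; payment $159.79; balance $0.26
Month 9: opening $0.26; interest $31.45 → $31.71; payment $31.71; balance $0.00
Total paid: $1,226.69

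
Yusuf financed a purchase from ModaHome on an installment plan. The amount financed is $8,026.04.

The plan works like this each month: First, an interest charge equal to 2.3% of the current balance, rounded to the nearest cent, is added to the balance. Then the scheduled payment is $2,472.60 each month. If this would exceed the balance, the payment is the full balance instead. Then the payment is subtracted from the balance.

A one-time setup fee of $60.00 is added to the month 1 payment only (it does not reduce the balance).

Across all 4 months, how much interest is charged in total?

$417.78

Month 1: opening $8,026.04; interest $184.60 → $8,210.64; payment $2,472.60 (+ $60.00 fee); balance $5,738.04
Month 2: opening $5,738.04; interest $131.97 → $5,870.01; payment $2,472.60; balance $3,397.41
Month 3: opening $3,397.41; interest $78.14 → $3,475.55; payment $2,472.60; balance $1,002.95
Month 4: opening $1,002.95; interest $23.07 → $1,026.02; payment $1,026.02; balance $0.00
Total interest: $184.60 + $131.97 + $78.14 + $23.07 = $417.78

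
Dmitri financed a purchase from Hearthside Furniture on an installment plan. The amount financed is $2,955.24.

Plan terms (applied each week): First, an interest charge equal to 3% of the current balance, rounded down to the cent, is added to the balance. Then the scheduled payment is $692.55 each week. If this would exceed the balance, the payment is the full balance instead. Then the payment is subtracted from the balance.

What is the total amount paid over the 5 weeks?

$3,211.81

# | Opening | Interest | Payment | End bal
1 | $2,955.24 | $88.65 | $692.55 | $2,351.34
2 | $2,351.34 | $70.54 | $692.55 | $1,729.33
3 | $1,729.33 | $51.87 | $692.55 | $1,088.65
4 | $1,088.65 | $32.65 | $692.55 | $428.75
5 | $428.75 | $12.86 | $441.61 | $0.00
Total paid: $3,211.81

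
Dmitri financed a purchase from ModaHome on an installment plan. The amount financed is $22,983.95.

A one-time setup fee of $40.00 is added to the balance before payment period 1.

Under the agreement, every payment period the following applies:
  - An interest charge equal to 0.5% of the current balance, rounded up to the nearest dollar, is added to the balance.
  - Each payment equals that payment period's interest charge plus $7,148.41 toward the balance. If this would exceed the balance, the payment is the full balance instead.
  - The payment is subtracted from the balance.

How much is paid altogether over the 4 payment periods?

# | Opening | Interest | Payment | End bal
1 | $23,023.95 | $116.00 | $7,264.41 | $15,875.54
2 | $15,875.54 | $80.00 | $7,228.41 | $8,727.13
3 | $8,727.13 | $44.00 | $7,192.41 | $1,578.72
4 | $1,578.72 | $8.00 | $1,586.72 | $0.00
Total paid: $23,271.95

$23,271.95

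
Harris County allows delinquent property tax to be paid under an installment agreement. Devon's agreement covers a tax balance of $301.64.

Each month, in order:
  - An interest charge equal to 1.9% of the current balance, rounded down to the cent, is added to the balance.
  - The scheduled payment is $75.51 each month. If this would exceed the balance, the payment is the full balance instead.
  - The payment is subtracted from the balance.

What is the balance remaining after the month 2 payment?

# | Opening | Interest | Payment | End bal
1 | $301.64 | $5.73 | $75.51 | $231.86
2 | $231.86 | $4.40 | $75.51 | $160.75

$160.75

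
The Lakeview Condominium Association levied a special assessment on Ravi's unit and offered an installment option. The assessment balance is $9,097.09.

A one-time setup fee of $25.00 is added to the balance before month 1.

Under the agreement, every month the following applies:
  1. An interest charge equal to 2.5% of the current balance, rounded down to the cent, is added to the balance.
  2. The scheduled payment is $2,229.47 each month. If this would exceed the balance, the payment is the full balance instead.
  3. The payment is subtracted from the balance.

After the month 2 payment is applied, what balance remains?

# | Opening | Interest | Payment | End bal
1 | $9,122.09 | $228.05 | $2,229.47 | $7,120.67
2 | $7,120.67 | $178.01 | $2,229.47 | $5,069.21

$5,069.21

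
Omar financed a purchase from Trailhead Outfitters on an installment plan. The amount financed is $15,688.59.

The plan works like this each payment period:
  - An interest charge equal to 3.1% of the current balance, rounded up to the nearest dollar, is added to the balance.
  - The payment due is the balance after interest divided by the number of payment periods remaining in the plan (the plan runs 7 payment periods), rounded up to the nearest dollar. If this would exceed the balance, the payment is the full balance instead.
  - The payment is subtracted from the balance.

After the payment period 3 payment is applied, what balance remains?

Payment period 1: $15,688.59 +$487.00 interest = $16,175.59; pay $2,311.00 → $13,864.59
Payment period 2: $13,864.59 +$430.00 interest = $14,294.59; pay $2,383.00 → $11,911.59
Payment period 3: $11,911.59 +$370.00 interest = $12,281.59; pay $2,457.00 → $9,824.59

$9,824.59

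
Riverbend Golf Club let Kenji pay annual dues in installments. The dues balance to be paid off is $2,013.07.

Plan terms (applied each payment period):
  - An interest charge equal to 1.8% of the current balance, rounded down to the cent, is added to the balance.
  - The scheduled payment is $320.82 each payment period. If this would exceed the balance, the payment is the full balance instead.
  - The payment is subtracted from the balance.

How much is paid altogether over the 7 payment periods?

$2,155.82

# | Opening | Interest | Payment | End bal
1 | $2,013.07 | $36.23 | $320.82 | $1,728.48
2 | $1,728.48 | $31.11 | $320.82 | $1,438.77
3 | $1,438.77 | $25.89 | $320.82 | $1,143.84
4 | $1,143.84 | $20.58 | $320.82 | $843.60
5 | $843.60 | $15.18 | $320.82 | $537.96
6 | $537.96 | $9.68 | $320.82 | $226.82
7 | $226.82 | $4.08 | $230.90 | $0.00
Total paid: $2,155.82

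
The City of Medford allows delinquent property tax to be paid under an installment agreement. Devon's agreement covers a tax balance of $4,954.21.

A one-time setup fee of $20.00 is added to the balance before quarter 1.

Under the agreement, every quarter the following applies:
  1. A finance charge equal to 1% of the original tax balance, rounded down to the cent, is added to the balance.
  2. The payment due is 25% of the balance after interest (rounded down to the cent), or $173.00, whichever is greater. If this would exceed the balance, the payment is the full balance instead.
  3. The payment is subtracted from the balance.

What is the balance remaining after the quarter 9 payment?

$508.28

Quarter 1: opening $4,974.21; interest $49.54 → $5,023.75; payment $1,255.93; balance $3,767.82
Quarter 2: opening $3,767.82; interest $49.54 → $3,817.36; payment $954.34; balance $2,863.02
Quarter 3: opening $2,863.02; interest $49.54 → $2,912.56; payment $728.14; balance $2,184.42
Quarter 4: opening $2,184.42; interest $49.54 → $2,233.96; payment $558.49; balance $1,675.47
Quarter 5: opening $1,675.47; interest $49.54 → $1,725.01; payment $431.25; balance $1,293.76
Quarter 6: opening $1,293.76; interest $49.54 → $1,343.30; payment $335.82; balance $1,007.48
Quarter 7: opening $1,007.48; interest $49.54 → $1,057.02; payment $264.25; balance $792.77
Quarter 8: opening $792.77; interest $49.54 → $842.31; payment $210.57; balance $631.74
Quarter 9: opening $631.74; interest $49.54 → $681.28; payment $173.00; balance $508.28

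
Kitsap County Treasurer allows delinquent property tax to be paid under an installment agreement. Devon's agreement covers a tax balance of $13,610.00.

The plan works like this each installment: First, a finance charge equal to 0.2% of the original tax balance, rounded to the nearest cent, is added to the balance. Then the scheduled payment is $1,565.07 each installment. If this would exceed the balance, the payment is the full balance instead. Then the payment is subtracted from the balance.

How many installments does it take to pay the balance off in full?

9

# | Opening | Interest | Payment | End bal
1 | $13,610.00 | $27.22 | $1,565.07 | $12,072.15
2 | $12,072.15 | $27.22 | $1,565.07 | $10,534.30
3 | $10,534.30 | $27.22 | $1,565.07 | $8,996.45
4 | $8,996.45 | $27.22 | $1,565.07 | $7,458.60
5 | $7,458.60 | $27.22 | $1,565.07 | $5,920.75
6 | $5,920.75 | $27.22 | $1,565.07 | $4,382.90
7 | $4,382.90 | $27.22 | $1,565.07 | $2,845.05
8 | $2,845.05 | $27.22 | $1,565.07 | $1,307.20
9 | $1,307.20 | $27.22 | $1,334.42 | $0.00
Balance reaches $0.00 in installment 9.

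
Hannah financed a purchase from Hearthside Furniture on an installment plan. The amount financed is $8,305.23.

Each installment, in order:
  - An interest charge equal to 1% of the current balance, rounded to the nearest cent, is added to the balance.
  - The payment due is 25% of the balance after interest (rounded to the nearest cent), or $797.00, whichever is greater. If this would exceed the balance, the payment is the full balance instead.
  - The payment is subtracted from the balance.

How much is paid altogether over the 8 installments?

$8,597.85

Installment 1: opening $8,305.23; interest $83.05 → $8,388.28; payment $2,097.07; balance $6,291.21
Installment 2: opening $6,291.21; interest $62.91 → $6,354.12; payment $1,588.53; balance $4,765.59
Installment 3: opening $4,765.59; interest $47.66 → $4,813.25; payment $1,203.31; balance $3,609.94
Installment 4: opening $3,609.94; interest $36.10 → $3,646.04; payment $911.51; balance $2,734.53
Installment 5: opening $2,734.53; interest $27.35 → $2,761.88; payment $797.00; balance $1,964.88
Installment 6: opening $1,964.88; interest $19.65 → $1,984.53; payment $797.00; balance $1,187.53
Installment 7: opening $1,187.53; interest $11.88 → $1,199.41; payment $797.00; balance $402.41
Installment 8: opening $402.41; interest $4.02 → $406.43; payment $406.43; balance $0.00
Total paid: $8,597.85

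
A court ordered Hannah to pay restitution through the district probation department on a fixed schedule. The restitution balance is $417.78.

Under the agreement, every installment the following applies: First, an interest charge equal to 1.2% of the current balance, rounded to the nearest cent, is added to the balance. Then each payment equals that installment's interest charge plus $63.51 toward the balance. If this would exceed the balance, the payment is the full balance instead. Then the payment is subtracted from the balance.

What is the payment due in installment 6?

Installment 1: $417.78 +$5.01 interest = $422.79; pay $68.52 → $354.27
Installment 2: $354.27 +$4.25 interest = $358.52; pay $67.76 → $290.76
Installment 3: $290.76 +$3.49 interest = $294.25; pay $67.00 → $227.25
Installment 4: $227.25 +$2.73 interest = $229.98; pay $66.24 → $163.74
Installment 5: $163.74 +$1.96 interest = $165.70; pay $65.47 → $100.23
Installment 6: $100.23 +$1.20 interest = $101.43; pay $64.71 → $36.72

$64.71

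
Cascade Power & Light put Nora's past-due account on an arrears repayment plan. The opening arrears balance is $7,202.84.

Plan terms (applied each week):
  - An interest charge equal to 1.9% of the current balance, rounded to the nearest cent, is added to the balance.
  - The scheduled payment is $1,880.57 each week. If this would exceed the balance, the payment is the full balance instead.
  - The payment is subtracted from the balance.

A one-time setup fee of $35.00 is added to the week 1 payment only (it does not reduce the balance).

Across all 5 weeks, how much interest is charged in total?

$346.60

# | Opening | Interest | Payment | Fee | End bal
1 | $7,202.84 | $136.85 | $1,880.57 | $35.00 | $5,459.12
2 | $5,459.12 | $103.72 | $1,880.57 | — | $3,682.27
3 | $3,682.27 | $69.96 | $1,880.57 | — | $1,871.66
4 | $1,871.66 | $35.56 | $1,880.57 | — | $26.65
5 | $26.65 | $0.51 | $27.16 | — | $0.00
Total interest: $136.85 + $103.72 + $69.96 + $35.56 + $0.51 = $346.60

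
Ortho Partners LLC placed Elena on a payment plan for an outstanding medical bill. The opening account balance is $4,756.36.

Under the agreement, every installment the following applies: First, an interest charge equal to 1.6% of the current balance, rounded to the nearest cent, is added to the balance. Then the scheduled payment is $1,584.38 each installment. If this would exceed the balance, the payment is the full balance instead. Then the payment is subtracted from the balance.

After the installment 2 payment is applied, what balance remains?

$1,715.67

Installment 1: opening $4,756.36; interest $76.10 → $4,832.46; payment $1,584.38; balance $3,248.08
Installment 2: opening $3,248.08; interest $51.97 → $3,300.05; payment $1,584.38; balance $1,715.67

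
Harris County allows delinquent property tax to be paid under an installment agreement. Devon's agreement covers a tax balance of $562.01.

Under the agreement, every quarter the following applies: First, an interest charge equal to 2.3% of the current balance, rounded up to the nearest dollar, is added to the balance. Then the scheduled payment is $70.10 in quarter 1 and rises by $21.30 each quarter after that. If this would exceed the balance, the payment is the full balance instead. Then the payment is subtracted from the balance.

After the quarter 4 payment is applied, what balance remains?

# | Opening | Interest | Payment | End bal
1 | $562.01 | $13.00 | $70.10 | $504.91
2 | $504.91 | $12.00 | $91.40 | $425.51
3 | $425.51 | $10.00 | $112.70 | $322.81
4 | $322.81 | $8.00 | $134.00 | $196.81

$196.81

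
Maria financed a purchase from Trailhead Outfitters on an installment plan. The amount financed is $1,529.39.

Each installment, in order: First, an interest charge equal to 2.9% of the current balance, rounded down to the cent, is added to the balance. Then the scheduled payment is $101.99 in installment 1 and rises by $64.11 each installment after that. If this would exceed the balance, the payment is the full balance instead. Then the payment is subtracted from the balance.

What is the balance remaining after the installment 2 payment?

$1,348.33

Installment 1: $1,529.39 +$44.35 interest = $1,573.74; pay $101.99 → $1,471.75
Installment 2: $1,471.75 +$42.68 interest = $1,514.43; pay $166.10 → $1,348.33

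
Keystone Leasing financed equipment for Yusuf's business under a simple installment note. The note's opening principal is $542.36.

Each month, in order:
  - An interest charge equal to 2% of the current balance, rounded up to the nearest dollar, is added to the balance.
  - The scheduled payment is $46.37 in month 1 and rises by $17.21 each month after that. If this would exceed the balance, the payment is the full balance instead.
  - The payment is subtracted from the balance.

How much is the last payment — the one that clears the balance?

Month 1: opening $542.36; interest $11.00 → $553.36; payment $46.37; balance $506.99
Month 2: opening $506.99; interest $11.00 → $517.99; payment $63.58; balance $454.41
Month 3: opening $454.41; interest $10.00 → $464.41; payment $80.79; balance $383.62
Month 4: opening $383.62; interest $8.00 → $391.62; payment $98.00; balance $293.62
Month 5: opening $293.62; interest $6.00 → $299.62; payment $115.21; balance $184.41
Month 6: opening $184.41; interest $4.00 → $188.41; payment $132.42; balance $55.99
Month 7: opening $55.99; interest $2.00 → $57.99; payment $57.99; balance $0.00

$57.99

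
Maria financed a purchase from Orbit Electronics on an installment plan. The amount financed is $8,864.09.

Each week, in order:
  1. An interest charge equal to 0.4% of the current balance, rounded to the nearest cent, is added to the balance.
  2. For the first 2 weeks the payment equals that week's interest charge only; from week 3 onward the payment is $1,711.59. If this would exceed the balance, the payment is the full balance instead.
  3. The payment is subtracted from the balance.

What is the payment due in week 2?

$35.46

# | Opening | Interest | Payment | End bal
1 | $8,864.09 | $35.46 | $35.46 | $8,864.09
2 | $8,864.09 | $35.46 | $35.46 | $8,864.09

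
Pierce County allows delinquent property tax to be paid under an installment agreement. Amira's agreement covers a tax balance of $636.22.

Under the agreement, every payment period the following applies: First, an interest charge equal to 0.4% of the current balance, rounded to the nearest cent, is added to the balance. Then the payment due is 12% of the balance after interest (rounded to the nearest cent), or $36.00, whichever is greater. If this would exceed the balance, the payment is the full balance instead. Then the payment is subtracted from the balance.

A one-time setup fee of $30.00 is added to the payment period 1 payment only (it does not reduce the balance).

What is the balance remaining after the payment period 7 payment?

Payment period 1: opening $636.22; interest $2.54 → $638.76; payment $76.65 (+ $30.00 fee); balance $562.11
Payment period 2: opening $562.11; interest $2.25 → $564.36; payment $67.72; balance $496.64
Payment period 3: opening $496.64; interest $1.99 → $498.63; payment $59.84; balance $438.79
Payment period 4: opening $438.79; interest $1.76 → $440.55; payment $52.87; balance $387.68
Payment period 5: opening $387.68; interest $1.55 → $389.23; payment $46.71; balance $342.52
Payment period 6: opening $342.52; interest $1.37 → $343.89; payment $41.27; balance $302.62
Payment period 7: opening $302.62; interest $1.21 → $303.83; payment $36.46; balance $267.37

$267.37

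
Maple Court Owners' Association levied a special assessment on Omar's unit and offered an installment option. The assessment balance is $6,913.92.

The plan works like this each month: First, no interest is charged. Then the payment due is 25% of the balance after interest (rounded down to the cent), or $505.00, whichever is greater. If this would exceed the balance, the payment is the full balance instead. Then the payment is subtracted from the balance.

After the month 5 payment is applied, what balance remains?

$1,640.71

Month 1: $6,913.92 − $1,728.48 → $5,185.44
Month 2: $5,185.44 − $1,296.36 → $3,889.08
Month 3: $3,889.08 − $972.27 → $2,916.81
Month 4: $2,916.81 − $729.20 → $2,187.61
Month 5: $2,187.61 − $546.90 → $1,640.71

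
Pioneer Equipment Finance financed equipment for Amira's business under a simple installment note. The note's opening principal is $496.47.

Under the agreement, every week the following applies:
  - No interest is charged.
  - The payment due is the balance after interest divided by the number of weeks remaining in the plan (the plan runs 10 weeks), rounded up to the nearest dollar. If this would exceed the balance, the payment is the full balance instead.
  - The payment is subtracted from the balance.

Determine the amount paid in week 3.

$50.00

# | Opening | Payment | End bal
1 | $496.47 | $50.00 | $446.47
2 | $446.47 | $50.00 | $396.47
3 | $396.47 | $50.00 | $346.47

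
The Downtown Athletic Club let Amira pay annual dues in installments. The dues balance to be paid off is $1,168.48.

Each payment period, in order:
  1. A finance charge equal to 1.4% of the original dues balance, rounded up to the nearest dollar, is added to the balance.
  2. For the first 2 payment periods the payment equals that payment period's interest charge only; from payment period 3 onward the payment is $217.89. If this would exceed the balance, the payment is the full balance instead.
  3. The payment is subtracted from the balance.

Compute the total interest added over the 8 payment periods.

$136.00

Payment period 1: opening $1,168.48; interest $17.00 → $1,185.48; payment $17.00; balance $1,168.48
Payment period 2: opening $1,168.48; interest $17.00 → $1,185.48; payment $17.00; balance $1,168.48
Payment period 3: opening $1,168.48; interest $17.00 → $1,185.48; payment $217.89; balance $967.59
Payment period 4: opening $967.59; interest $17.00 → $984.59; payment $217.89; balance $766.70
Payment period 5: opening $766.70; interest $17.00 → $783.70; payment $217.89; balance $565.81
Payment period 6: opening $565.81; interest $17.00 → $582.81; payment $217.89; balance $364.92
Payment period 7: opening $364.92; interest $17.00 → $381.92; payment $217.89; balance $164.03
Payment period 8: opening $164.03; interest $17.00 → $181.03; payment $181.03; balance $0.00
Total interest: $17.00 + $17.00 + $17.00 + $17.00 + $17.00 + $17.00 + $17.00 + $17.00 = $136.00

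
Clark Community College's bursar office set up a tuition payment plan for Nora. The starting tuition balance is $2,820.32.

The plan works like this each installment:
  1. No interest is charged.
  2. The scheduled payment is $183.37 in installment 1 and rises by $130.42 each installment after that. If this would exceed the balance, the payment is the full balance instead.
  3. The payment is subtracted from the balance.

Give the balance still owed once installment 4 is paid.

$1,304.32

Installment 1: $2,820.32 − $183.37 → $2,636.95
Installment 2: $2,636.95 − $313.79 → $2,323.16
Installment 3: $2,323.16 − $444.21 → $1,878.95
Installment 4: $1,878.95 − $574.63 → $1,304.32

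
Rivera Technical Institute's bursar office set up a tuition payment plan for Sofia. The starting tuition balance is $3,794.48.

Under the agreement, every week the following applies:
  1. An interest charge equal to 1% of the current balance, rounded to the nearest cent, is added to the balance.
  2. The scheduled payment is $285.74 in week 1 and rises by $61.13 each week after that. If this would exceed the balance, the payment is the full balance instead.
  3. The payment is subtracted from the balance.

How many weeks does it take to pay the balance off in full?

8

Week 1: $3,794.48 +$37.94 interest = $3,832.42; pay $285.74 → $3,546.68
Week 2: $3,546.68 +$35.47 interest = $3,582.15; pay $346.87 → $3,235.28
Week 3: $3,235.28 +$32.35 interest = $3,267.63; pay $408.00 → $2,859.63
Week 4: $2,859.63 +$28.60 interest = $2,888.23; pay $469.13 → $2,419.10
Week 5: $2,419.10 +$24.19 interest = $2,443.29; pay $530.26 → $1,913.03
Week 6: $1,913.03 +$19.13 interest = $1,932.16; pay $591.39 → $1,340.77
Week 7: $1,340.77 +$13.41 interest = $1,354.18; pay $652.52 → $701.66
Week 8: $701.66 +$7.02 interest = $708.68; pay $708.68 → $0.00
Balance reaches $0.00 in week 8.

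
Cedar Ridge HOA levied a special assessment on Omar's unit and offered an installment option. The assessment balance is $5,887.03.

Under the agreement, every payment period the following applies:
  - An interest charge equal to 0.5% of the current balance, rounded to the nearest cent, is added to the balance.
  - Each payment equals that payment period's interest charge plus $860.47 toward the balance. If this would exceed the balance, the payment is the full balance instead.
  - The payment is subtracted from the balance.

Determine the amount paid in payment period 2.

$885.60

Payment period 1: opening $5,887.03; interest $29.44 → $5,916.47; payment $889.91; balance $5,026.56
Payment period 2: opening $5,026.56; interest $25.13 → $5,051.69; payment $885.60; balance $4,166.09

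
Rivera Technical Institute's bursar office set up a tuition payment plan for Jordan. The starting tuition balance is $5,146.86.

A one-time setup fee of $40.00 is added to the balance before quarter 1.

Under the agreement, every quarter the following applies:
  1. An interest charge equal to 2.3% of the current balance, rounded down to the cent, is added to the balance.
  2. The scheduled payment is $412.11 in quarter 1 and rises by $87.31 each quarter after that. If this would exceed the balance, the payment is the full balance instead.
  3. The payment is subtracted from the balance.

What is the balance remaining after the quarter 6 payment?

Quarter 1: $5,186.86 +$119.29 interest = $5,306.15; pay $412.11 → $4,894.04
Quarter 2: $4,894.04 +$112.56 interest = $5,006.60; pay $499.42 → $4,507.18
Quarter 3: $4,507.18 +$103.66 interest = $4,610.84; pay $586.73 → $4,024.11
Quarter 4: $4,024.11 +$92.55 interest = $4,116.66; pay $674.04 → $3,442.62
Quarter 5: $3,442.62 +$79.18 interest = $3,521.80; pay $761.35 → $2,760.45
Quarter 6: $2,760.45 +$63.49 interest = $2,823.94; pay $848.66 → $1,975.28

$1,975.28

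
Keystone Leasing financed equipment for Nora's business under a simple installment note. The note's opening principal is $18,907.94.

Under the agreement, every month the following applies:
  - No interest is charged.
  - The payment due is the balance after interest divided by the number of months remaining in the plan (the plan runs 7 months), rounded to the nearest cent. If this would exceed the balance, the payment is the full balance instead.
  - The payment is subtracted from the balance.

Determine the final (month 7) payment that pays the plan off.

# | Opening | Payment | End bal
1 | $18,907.94 | $2,701.13 | $16,206.81
2 | $16,206.81 | $2,701.14 | $13,505.67
3 | $13,505.67 | $2,701.13 | $10,804.54
4 | $10,804.54 | $2,701.14 | $8,103.40
5 | $8,103.40 | $2,701.13 | $5,402.27
6 | $5,402.27 | $2,701.14 | $2,701.13
7 | $2,701.13 | $2,701.13 | $0.00

$2,701.13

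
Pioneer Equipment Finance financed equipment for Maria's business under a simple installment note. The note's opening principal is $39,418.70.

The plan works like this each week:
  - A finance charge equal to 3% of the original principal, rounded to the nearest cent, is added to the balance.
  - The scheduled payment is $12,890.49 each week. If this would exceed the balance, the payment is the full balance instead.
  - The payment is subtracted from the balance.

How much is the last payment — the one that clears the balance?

# | Opening | Interest | Payment | End bal
1 | $39,418.70 | $1,182.56 | $12,890.49 | $27,710.77
2 | $27,710.77 | $1,182.56 | $12,890.49 | $16,002.84
3 | $16,002.84 | $1,182.56 | $12,890.49 | $4,294.91
4 | $4,294.91 | $1,182.56 | $5,477.47 | $0.00

$5,477.47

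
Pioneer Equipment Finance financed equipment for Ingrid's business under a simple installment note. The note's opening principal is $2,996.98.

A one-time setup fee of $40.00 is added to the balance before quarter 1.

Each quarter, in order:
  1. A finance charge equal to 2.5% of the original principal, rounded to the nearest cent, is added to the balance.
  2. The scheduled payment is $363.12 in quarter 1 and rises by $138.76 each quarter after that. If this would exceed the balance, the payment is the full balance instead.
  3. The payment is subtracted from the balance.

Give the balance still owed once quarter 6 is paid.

# | Opening | Interest | Payment | End bal
1 | $3,036.98 | $74.92 | $363.12 | $2,748.78
2 | $2,748.78 | $74.92 | $501.88 | $2,321.82
3 | $2,321.82 | $74.92 | $640.64 | $1,756.10
4 | $1,756.10 | $74.92 | $779.40 | $1,051.62
5 | $1,051.62 | $74.92 | $918.16 | $208.38
6 | $208.38 | $74.92 | $283.30 | $0.00

$0.00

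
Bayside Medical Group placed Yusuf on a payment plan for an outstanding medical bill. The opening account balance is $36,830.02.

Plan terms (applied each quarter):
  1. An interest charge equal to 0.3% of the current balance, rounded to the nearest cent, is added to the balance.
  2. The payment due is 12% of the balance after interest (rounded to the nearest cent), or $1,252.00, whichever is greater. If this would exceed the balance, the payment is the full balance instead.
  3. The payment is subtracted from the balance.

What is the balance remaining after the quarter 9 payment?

Quarter 1: opening $36,830.02; interest $110.49 → $36,940.51; payment $4,432.86; balance $32,507.65
Quarter 2: opening $32,507.65; interest $97.52 → $32,605.17; payment $3,912.62; balance $28,692.55
Quarter 3: opening $28,692.55; interest $86.08 → $28,778.63; payment $3,453.44; balance $25,325.19
Quarter 4: opening $25,325.19; interest $75.98 → $25,401.17; payment $3,048.14; balance $22,353.03
Quarter 5: opening $22,353.03; interest $67.06 → $22,420.09; payment $2,690.41; balance $19,729.68
Quarter 6: opening $19,729.68; interest $59.19 → $19,788.87; payment $2,374.66; balance $17,414.21
Quarter 7: opening $17,414.21; interest $52.24 → $17,466.45; payment $2,095.97; balance $15,370.48
Quarter 8: opening $15,370.48; interest $46.11 → $15,416.59; payment $1,849.99; balance $13,566.60
Quarter 9: opening $13,566.60; interest $40.70 → $13,607.30; payment $1,632.88; balance $11,974.42

$11,974.42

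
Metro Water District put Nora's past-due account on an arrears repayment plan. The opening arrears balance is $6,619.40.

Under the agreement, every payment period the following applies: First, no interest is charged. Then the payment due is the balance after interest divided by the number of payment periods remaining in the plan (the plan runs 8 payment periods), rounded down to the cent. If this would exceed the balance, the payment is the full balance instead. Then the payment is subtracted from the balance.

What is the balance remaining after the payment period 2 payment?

$4,964.56

Payment period 1: $6,619.40 − $827.42 → $5,791.98
Payment period 2: $5,791.98 − $827.42 → $4,964.56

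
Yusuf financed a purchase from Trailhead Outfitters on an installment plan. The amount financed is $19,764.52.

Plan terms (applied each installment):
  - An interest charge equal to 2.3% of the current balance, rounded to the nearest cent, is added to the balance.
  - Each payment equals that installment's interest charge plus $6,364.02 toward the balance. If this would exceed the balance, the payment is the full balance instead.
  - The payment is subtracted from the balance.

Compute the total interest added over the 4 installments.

Installment 1: opening $19,764.52; interest $454.58 → $20,219.10; payment $6,818.60; balance $13,400.50
Installment 2: opening $13,400.50; interest $308.21 → $13,708.71; payment $6,672.23; balance $7,036.48
Installment 3: opening $7,036.48; interest $161.84 → $7,198.32; payment $6,525.86; balance $672.46
Installment 4: opening $672.46; interest $15.47 → $687.93; payment $687.93; balance $0.00
Total interest: $454.58 + $308.21 + $161.84 + $15.47 = $940.10

$940.10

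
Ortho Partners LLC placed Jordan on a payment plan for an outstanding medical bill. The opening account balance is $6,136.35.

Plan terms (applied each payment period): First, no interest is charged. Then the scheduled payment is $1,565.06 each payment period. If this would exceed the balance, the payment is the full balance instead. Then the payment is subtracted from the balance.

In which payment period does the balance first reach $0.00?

Payment period 1: opening $6,136.35; payment $1,565.06; balance $4,571.29
Payment period 2: opening $4,571.29; payment $1,565.06; balance $3,006.23
Payment period 3: opening $3,006.23; payment $1,565.06; balance $1,441.17
Payment period 4: opening $1,441.17; payment $1,441.17; balance $0.00
Balance reaches $0.00 in payment period 4.

4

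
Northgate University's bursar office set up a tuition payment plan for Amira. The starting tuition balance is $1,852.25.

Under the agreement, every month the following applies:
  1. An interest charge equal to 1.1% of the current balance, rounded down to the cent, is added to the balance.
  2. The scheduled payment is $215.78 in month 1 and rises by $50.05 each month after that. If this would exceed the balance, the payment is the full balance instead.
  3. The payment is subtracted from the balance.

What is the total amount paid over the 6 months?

# | Opening | Interest | Payment | End bal
1 | $1,852.25 | $20.37 | $215.78 | $1,656.84
2 | $1,656.84 | $18.22 | $265.83 | $1,409.23
3 | $1,409.23 | $15.50 | $315.88 | $1,108.85
4 | $1,108.85 | $12.19 | $365.93 | $755.11
5 | $755.11 | $8.30 | $415.98 | $347.43
6 | $347.43 | $3.82 | $351.25 | $0.00
Total paid: $1,930.65

$1,930.65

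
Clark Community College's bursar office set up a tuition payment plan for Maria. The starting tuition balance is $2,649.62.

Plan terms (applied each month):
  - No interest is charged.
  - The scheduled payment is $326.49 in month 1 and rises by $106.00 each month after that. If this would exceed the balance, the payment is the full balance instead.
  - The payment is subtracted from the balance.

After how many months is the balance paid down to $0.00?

5

# | Opening | Payment | End bal
1 | $2,649.62 | $326.49 | $2,323.13
2 | $2,323.13 | $432.49 | $1,890.64
3 | $1,890.64 | $538.49 | $1,352.15
4 | $1,352.15 | $644.49 | $707.66
5 | $707.66 | $707.66 | $0.00
Balance reaches $0.00 in month 5.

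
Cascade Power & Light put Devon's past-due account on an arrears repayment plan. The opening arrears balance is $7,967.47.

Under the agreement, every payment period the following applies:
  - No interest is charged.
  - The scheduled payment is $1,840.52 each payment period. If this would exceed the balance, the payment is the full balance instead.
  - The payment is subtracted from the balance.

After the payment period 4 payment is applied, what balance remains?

Payment period 1: $7,967.47 − $1,840.52 → $6,126.95
Payment period 2: $6,126.95 − $1,840.52 → $4,286.43
Payment period 3: $4,286.43 − $1,840.52 → $2,445.91
Payment period 4: $2,445.91 − $1,840.52 → $605.39

$605.39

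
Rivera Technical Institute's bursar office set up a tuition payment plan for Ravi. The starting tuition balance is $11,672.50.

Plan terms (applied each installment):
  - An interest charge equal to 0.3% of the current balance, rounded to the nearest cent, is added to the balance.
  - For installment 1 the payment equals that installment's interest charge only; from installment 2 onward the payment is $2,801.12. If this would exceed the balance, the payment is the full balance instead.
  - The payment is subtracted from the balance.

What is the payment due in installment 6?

$559.88

Installment 1: opening $11,672.50; interest $35.02 → $11,707.52; payment $35.02; balance $11,672.50
Installment 2: opening $11,672.50; interest $35.02 → $11,707.52; payment $2,801.12; balance $8,906.40
Installment 3: opening $8,906.40; interest $26.72 → $8,933.12; payment $2,801.12; balance $6,132.00
Installment 4: opening $6,132.00; interest $18.40 → $6,150.40; payment $2,801.12; balance $3,349.28
Installment 5: opening $3,349.28; interest $10.05 → $3,359.33; payment $2,801.12; balance $558.21
Installment 6: opening $558.21; interest $1.67 → $559.88; payment $559.88; balance $0.00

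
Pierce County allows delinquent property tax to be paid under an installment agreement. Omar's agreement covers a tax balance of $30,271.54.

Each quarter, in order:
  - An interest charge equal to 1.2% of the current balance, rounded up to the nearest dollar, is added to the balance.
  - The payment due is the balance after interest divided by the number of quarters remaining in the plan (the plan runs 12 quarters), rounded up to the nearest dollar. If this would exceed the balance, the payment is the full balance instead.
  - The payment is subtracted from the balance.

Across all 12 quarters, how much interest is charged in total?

$2,476.00

Quarter 1: $30,271.54 +$364.00 interest = $30,635.54; pay $2,553.00 → $28,082.54
Quarter 2: $28,082.54 +$337.00 interest = $28,419.54; pay $2,584.00 → $25,835.54
Quarter 3: $25,835.54 +$311.00 interest = $26,146.54; pay $2,615.00 → $23,531.54
Quarter 4: $23,531.54 +$283.00 interest = $23,814.54; pay $2,647.00 → $21,167.54
Quarter 5: $21,167.54 +$255.00 interest = $21,422.54; pay $2,678.00 → $18,744.54
Quarter 6: $18,744.54 +$225.00 interest = $18,969.54; pay $2,710.00 → $16,259.54
Quarter 7: $16,259.54 +$196.00 interest = $16,455.54; pay $2,743.00 → $13,712.54
Quarter 8: $13,712.54 +$165.00 interest = $13,877.54; pay $2,776.00 → $11,101.54
Quarter 9: $11,101.54 +$134.00 interest = $11,235.54; pay $2,809.00 → $8,426.54
Quarter 10: $8,426.54 +$102.00 interest = $8,528.54; pay $2,843.00 → $5,685.54
Quarter 11: $5,685.54 +$69.00 interest = $5,754.54; pay $2,878.00 → $2,876.54
Quarter 12: $2,876.54 +$35.00 interest = $2,911.54; pay $2,911.54 → $0.00
Total interest: $364.00 + $337.00 + $311.00 + $283.00 + $255.00 + $225.00 + $196.00 + $165.00 + $134.00 + $102.00 + $69.00 + $35.00 = $2,476.00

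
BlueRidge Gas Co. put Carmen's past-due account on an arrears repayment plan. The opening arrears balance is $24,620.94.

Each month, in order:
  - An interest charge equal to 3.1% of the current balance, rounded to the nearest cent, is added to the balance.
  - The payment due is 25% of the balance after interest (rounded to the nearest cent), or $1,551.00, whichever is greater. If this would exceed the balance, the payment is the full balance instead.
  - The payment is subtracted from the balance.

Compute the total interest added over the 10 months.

$3,035.61

Month 1: $24,620.94 +$763.25 interest = $25,384.19; pay $6,346.05 → $19,038.14
Month 2: $19,038.14 +$590.18 interest = $19,628.32; pay $4,907.08 → $14,721.24
Month 3: $14,721.24 +$456.36 interest = $15,177.60; pay $3,794.40 → $11,383.20
Month 4: $11,383.20 +$352.88 interest = $11,736.08; pay $2,934.02 → $8,802.06
Month 5: $8,802.06 +$272.86 interest = $9,074.92; pay $2,268.73 → $6,806.19
Month 6: $6,806.19 +$210.99 interest = $7,017.18; pay $1,754.30 → $5,262.88
Month 7: $5,262.88 +$163.15 interest = $5,426.03; pay $1,551.00 → $3,875.03
Month 8: $3,875.03 +$120.13 interest = $3,995.16; pay $1,551.00 → $2,444.16
Month 9: $2,444.16 +$75.77 interest = $2,519.93; pay $1,551.00 → $968.93
Month 10: $968.93 +$30.04 interest = $998.97; pay $998.97 → $0.00
Total interest: $763.25 + $590.18 + $456.36 + $352.88 + $272.86 + $210.99 + $163.15 + $120.13 + $75.77 + $30.04 = $3,035.61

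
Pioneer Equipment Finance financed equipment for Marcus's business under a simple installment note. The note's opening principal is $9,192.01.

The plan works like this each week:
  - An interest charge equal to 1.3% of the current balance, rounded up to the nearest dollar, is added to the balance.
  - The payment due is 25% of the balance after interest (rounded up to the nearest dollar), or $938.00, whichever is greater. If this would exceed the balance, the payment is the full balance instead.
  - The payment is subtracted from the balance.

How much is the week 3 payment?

# | Opening | Interest | Payment | End bal
1 | $9,192.01 | $120.00 | $2,329.00 | $6,983.01
2 | $6,983.01 | $91.00 | $1,769.00 | $5,305.01
3 | $5,305.01 | $69.00 | $1,344.00 | $4,030.01

$1,344.00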